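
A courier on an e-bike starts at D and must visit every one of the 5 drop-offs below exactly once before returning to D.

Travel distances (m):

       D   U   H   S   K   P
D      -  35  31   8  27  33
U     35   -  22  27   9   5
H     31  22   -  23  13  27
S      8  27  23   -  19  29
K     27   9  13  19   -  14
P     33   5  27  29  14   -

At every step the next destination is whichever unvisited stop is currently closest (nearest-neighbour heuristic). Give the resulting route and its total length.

At D the remaining stops are S 8, K 27, H 31, P 33, U 35; go to S.
At S the remaining stops are K 19, H 23, U 27, P 29; go to K.
At K the remaining stops are U 9, H 13, P 14; go to U.
At U the remaining stops are P 5, H 22; go to P.
At P the remaining stops are H 27; go to H.
Return H→D: 31.
Total = 8 + 19 + 9 + 5 + 27 + 31 = 99.

99 m along D → S → K → U → P → H → D.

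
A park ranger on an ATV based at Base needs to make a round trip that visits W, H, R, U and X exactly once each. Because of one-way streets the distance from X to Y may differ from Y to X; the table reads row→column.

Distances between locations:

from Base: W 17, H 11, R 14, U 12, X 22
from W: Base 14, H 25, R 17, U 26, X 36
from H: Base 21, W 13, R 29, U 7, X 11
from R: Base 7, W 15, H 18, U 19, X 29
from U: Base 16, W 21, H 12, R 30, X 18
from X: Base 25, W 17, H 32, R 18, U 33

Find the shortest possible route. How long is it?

Shortest round trip = 76.

Base-W-H-R-U-X-Base: 17+25+29+19+18+25 = 133
Base-W-H-R-X-U-Base: 17+25+29+29+33+16 = 149
Base-W-H-U-R-X-Base: 17+25+7+30+29+25 = 133
Base-W-H-U-X-R-Base: 17+25+7+18+18+7 = 92
Base-W-H-X-R-U-Base: 17+25+11+18+19+16 = 106
Base-W-H-X-U-R-Base: 17+25+11+33+30+7 = 123
Base-W-R-H-U-X-Base: 17+17+18+7+18+25 = 102
Base-W-R-H-X-U-Base: 17+17+18+11+33+16 = 112
Base-W-R-U-H-X-Base: 17+17+19+12+11+25 = 101
Base-W-R-U-X-H-Base: 17+17+19+18+32+21 = 124
Base-W-R-X-H-U-Base: 17+17+29+32+7+16 = 118
Base-W-R-X-U-H-Base: 17+17+29+33+12+21 = 129
Base-W-U-H-R-X-Base: 17+26+12+29+29+25 = 138
Base-W-U-H-X-R-Base: 17+26+12+11+18+7 = 91
… (106 more)
Base-U-H-X-W-R-Base: 12+12+11+17+17+7 = 76  ← best
The minimum is 76.
One optimal route: Base → U → H → X → W → R → Base.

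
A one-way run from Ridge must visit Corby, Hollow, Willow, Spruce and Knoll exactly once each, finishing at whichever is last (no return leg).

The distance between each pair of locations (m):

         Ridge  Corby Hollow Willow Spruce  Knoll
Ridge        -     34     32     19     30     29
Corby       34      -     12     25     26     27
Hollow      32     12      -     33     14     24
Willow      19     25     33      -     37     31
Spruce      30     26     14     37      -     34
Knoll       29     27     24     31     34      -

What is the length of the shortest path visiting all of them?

Minimum one-way distance = 103 m.

There are 5! = 120 possible orderings.
Ridge - Corby - Hollow - Willow - Spruce - Knoll: 34+12+33+37+34 = 150
Ridge - Corby - Hollow - Willow - Knoll - Spruce: 34+12+33+31+34 = 144
Ridge - Corby - Hollow - Spruce - Willow - Knoll: 34+12+14+37+31 = 128
Ridge - Corby - Hollow - Spruce - Knoll - Willow: 34+12+14+34+31 = 125
Ridge - Corby - Hollow - Knoll - Willow - Spruce: 34+12+24+31+37 = 138
Ridge - Corby - Hollow - Knoll - Spruce - Willow: 34+12+24+34+37 = 141
Ridge - Corby - Willow - Hollow - Spruce - Knoll: 34+25+33+14+34 = 140
Ridge - Corby - Willow - Hollow - Knoll - Spruce: 34+25+33+24+34 = 150
Ridge - Corby - Willow - Spruce - Hollow - Knoll: 34+25+37+14+24 = 134
Ridge - Corby - Willow - Spruce - Knoll - Hollow: 34+25+37+34+24 = 154
Ridge - Corby - Willow - Knoll - Hollow - Spruce: 34+25+31+24+14 = 128
Ridge - Corby - Willow - Knoll - Spruce - Hollow: 34+25+31+34+14 = 138
Ridge - Corby - Spruce - Hollow - Willow - Knoll: 34+26+14+33+31 = 138
Ridge - Corby - Spruce - Hollow - Knoll - Willow: 34+26+14+24+31 = 129
… (106 more)
Ridge - Willow - Knoll - Corby - Hollow - Spruce: 19+31+27+12+14 = 103  ← best
The minimum is 103.
One shortest path: Ridge → Willow → Knoll → Corby → Hollow → Spruce.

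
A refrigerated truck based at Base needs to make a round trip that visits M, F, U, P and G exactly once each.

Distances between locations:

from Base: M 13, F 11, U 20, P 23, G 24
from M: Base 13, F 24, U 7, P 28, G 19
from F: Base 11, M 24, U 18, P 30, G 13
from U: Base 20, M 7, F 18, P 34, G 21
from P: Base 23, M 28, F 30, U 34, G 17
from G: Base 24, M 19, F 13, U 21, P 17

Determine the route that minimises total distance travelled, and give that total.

There are 60 distinct closed tours to check (reversals are equivalent).
Base → M → F → U → P → G → Base: 13+24+18+34+17+24 = 130
Base → M → F → U → G → P → Base: 13+24+18+21+17+23 = 116
Base → M → F → P → U → G → Base: 13+24+30+34+21+24 = 146
Base → M → F → P → G → U → Base: 13+24+30+17+21+20 = 125
Base → M → F → G → U → P → Base: 13+24+13+21+34+23 = 128
Base → M → F → G → P → U → Base: 13+24+13+17+34+20 = 121
Base → M → U → F → P → G → Base: 13+7+18+30+17+24 = 109
Base → M → U → F → G → P → Base: 13+7+18+13+17+23 = 91
Base → M → U → P → F → G → Base: 13+7+34+30+13+24 = 121
Base → M → U → P → G → F → Base: 13+7+34+17+13+11 = 95
Base → M → U → G → F → P → Base: 13+7+21+13+30+23 = 107
Base → M → U → G → P → F → Base: 13+7+21+17+30+11 = 99
Base → M → P → F → U → G → Base: 13+28+30+18+21+24 = 134
Base → M → P → F → G → U → Base: 13+28+30+13+21+20 = 125
… (46 more)
The minimum is 91.
One optimal route: Base → M → U → F → G → P → Base (or its reverse).

Shortest round trip = 91.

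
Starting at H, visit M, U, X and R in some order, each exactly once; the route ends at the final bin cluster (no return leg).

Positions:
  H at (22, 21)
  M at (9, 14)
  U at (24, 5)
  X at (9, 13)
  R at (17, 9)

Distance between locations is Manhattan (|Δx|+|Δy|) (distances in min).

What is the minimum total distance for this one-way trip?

There are 4! = 24 possible orderings.
H→M→U→X→R: 20+24+23+12 = 79
H→M→U→R→X: 20+24+11+12 = 67
H→M→X→U→R: 20+1+23+11 = 55
H→M→X→R→U: 20+1+12+11 = 44
H→M→R→U→X: 20+13+11+23 = 67
H→M→R→X→U: 20+13+12+23 = 68
H→U→M→X→R: 18+24+1+12 = 55
H→U→M→R→X: 18+24+13+12 = 67
H→U→X→M→R: 18+23+1+13 = 55
H→U→X→R→M: 18+23+12+13 = 66
H→U→R→M→X: 18+11+13+1 = 43
H→U→R→X→M: 18+11+12+1 = 42
H→X→M→U→R: 21+1+24+11 = 57
H→X→M→R→U: 21+1+13+11 = 46
… (10 more)
The minimum is 42.
One shortest path: H → U → R → X → M.

Minimum one-way distance = 42 min.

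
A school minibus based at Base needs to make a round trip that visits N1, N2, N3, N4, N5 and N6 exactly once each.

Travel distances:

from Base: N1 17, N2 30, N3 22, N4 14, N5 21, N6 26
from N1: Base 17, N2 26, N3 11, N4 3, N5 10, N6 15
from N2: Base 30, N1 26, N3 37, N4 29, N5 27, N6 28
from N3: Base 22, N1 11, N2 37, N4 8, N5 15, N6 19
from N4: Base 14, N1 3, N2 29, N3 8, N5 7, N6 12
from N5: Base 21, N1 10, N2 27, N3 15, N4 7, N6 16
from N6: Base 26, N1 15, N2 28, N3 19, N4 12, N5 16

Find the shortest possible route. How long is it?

Shortest round trip = 117.

There are 360 distinct closed tours to check (reversals are equivalent).
Base-N1-N2-N3-N4-N5-N6-Base: 17+26+37+8+7+16+26 = 137
Base-N1-N2-N3-N4-N6-N5-Base: 17+26+37+8+12+16+21 = 137
Base-N1-N2-N3-N5-N4-N6-Base: 17+26+37+15+7+12+26 = 140
Base-N1-N2-N3-N5-N6-N4-Base: 17+26+37+15+16+12+14 = 137
Base-N1-N2-N3-N6-N4-N5-Base: 17+26+37+19+12+7+21 = 139
Base-N1-N2-N3-N6-N5-N4-Base: 17+26+37+19+16+7+14 = 136
Base-N1-N2-N4-N3-N5-N6-Base: 17+26+29+8+15+16+26 = 137
Base-N1-N2-N4-N3-N6-N5-Base: 17+26+29+8+19+16+21 = 136
… (352 more)
Base-N1-N3-N4-N5-N6-N2-Base: 17+11+8+7+16+28+30 = 117  ← best
The minimum is 117.
One optimal route: Base → N1 → N3 → N4 → N5 → N6 → N2 → Base (or its reverse).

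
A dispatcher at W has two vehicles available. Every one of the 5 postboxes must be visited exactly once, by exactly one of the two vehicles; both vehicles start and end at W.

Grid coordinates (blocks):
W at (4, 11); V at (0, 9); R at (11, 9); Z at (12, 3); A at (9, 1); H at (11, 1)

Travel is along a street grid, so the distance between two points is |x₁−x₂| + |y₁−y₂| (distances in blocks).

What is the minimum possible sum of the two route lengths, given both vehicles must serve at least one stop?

Try each way of splitting the stops between the two vehicles (each non-empty) and, for each split, find the best tour for each vehicle:
  {V} + {R, Z, A, H}: 12 + 36 = 48
  {R} + {V, Z, A, H}: 18 + 44 = 62
  {V, R} + {Z, A, H}: 26 + 36 = 62
  {Z} + {V, R, A, H}: 32 + 42 = 74
  {V, Z} + {R, A, H}: 40 + 34 = 74
  {R, Z} + {V, A, H}: 32 + 42 = 74
  … (15 splits in total)
Best: vehicle 1 W → V → W = 12; vehicle 2 W → R → Z → H → A → W = 36; combined 48.

Minimum combined distance: 48 blocks.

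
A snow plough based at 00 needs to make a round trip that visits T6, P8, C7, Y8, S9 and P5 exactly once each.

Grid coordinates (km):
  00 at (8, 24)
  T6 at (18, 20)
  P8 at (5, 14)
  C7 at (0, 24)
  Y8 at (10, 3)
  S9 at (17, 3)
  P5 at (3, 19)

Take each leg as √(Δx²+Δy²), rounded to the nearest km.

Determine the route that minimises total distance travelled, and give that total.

With 6 stops there are 6!/2 = 360 distinct round trips (a route and its reverse cost the same).
00 → T6 → P8 → C7 → Y8 → S9 → P5 → 00: 11+14+11+23+7+21+7 = 94
00 → T6 → P8 → C7 → Y8 → P5 → S9 → 00: 11+14+11+23+17+21+23 = 120
00 → T6 → P8 → C7 → S9 → Y8 → P5 → 00: 11+14+11+27+7+17+7 = 94
00 → T6 → P8 → C7 → S9 → P5 → Y8 → 00: 11+14+11+27+21+17+21 = 122
00 → T6 → P8 → C7 → P5 → Y8 → S9 → 00: 11+14+11+6+17+7+23 = 89
00 → T6 → P8 → C7 → P5 → S9 → Y8 → 00: 11+14+11+6+21+7+21 = 91
00 → T6 → P8 → Y8 → C7 → S9 → P5 → 00: 11+14+12+23+27+21+7 = 115
00 → T6 → P8 → Y8 → C7 → P5 → S9 → 00: 11+14+12+23+6+21+23 = 110
… (352 more)
00 → T6 → S9 → Y8 → P8 → P5 → C7 → 00: 11+17+7+12+5+6+8 = 66  ← best
The minimum is 66.
One optimal route: 00 → T6 → S9 → Y8 → P8 → P5 → C7 → 00 (or its reverse).

Shortest round trip = 66 km.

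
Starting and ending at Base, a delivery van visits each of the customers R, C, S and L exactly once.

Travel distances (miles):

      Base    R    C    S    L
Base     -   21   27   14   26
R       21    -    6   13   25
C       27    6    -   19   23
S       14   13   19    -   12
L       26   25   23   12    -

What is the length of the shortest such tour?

Base-R-C-S-L-Base: 21+6+19+12+26 = 84
Base-R-C-L-S-Base: 21+6+23+12+14 = 76
Base-R-S-C-L-Base: 21+13+19+23+26 = 102
Base-R-S-L-C-Base: 21+13+12+23+27 = 96
Base-R-L-C-S-Base: 21+25+23+19+14 = 102
Base-R-L-S-C-Base: 21+25+12+19+27 = 104
Base-C-R-S-L-Base: 27+6+13+12+26 = 84
Base-C-R-L-S-Base: 27+6+25+12+14 = 84
Base-C-S-R-L-Base: 27+19+13+25+26 = 110
Base-C-L-R-S-Base: 27+23+25+13+14 = 102
Base-S-R-C-L-Base: 14+13+6+23+26 = 82
Base-S-C-R-L-Base: 14+19+6+25+26 = 90
The minimum is 76.
One optimal route: Base → R → C → L → S → Base (or its reverse).

76 miles — the shortest possible round trip.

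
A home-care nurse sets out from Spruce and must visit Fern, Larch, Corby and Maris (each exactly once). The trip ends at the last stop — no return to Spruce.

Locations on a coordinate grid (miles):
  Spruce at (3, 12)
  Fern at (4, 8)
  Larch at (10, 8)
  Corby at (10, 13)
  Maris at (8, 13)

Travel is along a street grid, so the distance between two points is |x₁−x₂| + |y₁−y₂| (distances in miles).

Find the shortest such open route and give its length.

Minimum one-way distance = 18 miles.

There are 4! = 24 possible orderings.
Spruce - Fern - Larch - Corby - Maris: 5+6+5+2 = 18
Spruce - Fern - Larch - Maris - Corby: 5+6+7+2 = 20
Spruce - Fern - Corby - Larch - Maris: 5+11+5+7 = 28
Spruce - Fern - Corby - Maris - Larch: 5+11+2+7 = 25
Spruce - Fern - Maris - Larch - Corby: 5+9+7+5 = 26
Spruce - Fern - Maris - Corby - Larch: 5+9+2+5 = 21
Spruce - Larch - Fern - Corby - Maris: 11+6+11+2 = 30
Spruce - Larch - Fern - Maris - Corby: 11+6+9+2 = 28
Spruce - Larch - Corby - Fern - Maris: 11+5+11+9 = 36
Spruce - Larch - Corby - Maris - Fern: 11+5+2+9 = 27
Spruce - Larch - Maris - Fern - Corby: 11+7+9+11 = 38
Spruce - Larch - Maris - Corby - Fern: 11+7+2+11 = 31
Spruce - Corby - Fern - Larch - Maris: 8+11+6+7 = 32
Spruce - Corby - Fern - Maris - Larch: 8+11+9+7 = 35
… (10 more)
The minimum is 18.
One shortest path: Spruce → Fern → Larch → Corby → Maris.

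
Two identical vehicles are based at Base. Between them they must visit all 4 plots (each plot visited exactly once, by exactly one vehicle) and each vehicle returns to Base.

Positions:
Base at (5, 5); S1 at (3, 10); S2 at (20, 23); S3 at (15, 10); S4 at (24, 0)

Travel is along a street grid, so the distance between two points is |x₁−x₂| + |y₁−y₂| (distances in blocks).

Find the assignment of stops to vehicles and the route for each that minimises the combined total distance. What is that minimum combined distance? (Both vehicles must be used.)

Check every non-empty split of the stops between the two vehicles; for each half take its own optimal tour:
  {S1} + {S2, S3, S4}: 14 + 84 = 98
  {S2} + {S1, S3, S4}: 66 + 62 = 128
  {S1, S2} + {S3, S4}: 70 + 58 = 128
  {S3} + {S1, S2, S4}: 30 + 88 = 118
  {S1, S3} + {S2, S4}: 34 + 84 = 118
  {S2, S3} + {S1, S4}: 66 + 62 = 128
  … (7 splits in total)
Best: vehicle 1 Base → S1 → Base = 14; vehicle 2 Base → S3 → S2 → S4 → Base = 84; combined 98.

98 blocks — the smallest possible combined total.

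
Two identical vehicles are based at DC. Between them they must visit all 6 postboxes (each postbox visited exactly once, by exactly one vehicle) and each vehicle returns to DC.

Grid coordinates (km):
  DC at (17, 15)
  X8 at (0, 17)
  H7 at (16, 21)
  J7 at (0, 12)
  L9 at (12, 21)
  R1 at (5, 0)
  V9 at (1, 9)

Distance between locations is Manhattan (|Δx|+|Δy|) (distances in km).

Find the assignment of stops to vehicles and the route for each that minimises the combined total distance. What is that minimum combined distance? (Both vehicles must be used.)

Check every non-empty split of the stops between the two vehicles; for each half take its own optimal tour:
  {X8} + {H7, J7, L9, R1, V9}: 38 + 76 = 114
  {H7} + {X8, J7, L9, R1, V9}: 14 + 76 = 90
  {X8, H7} + {J7, L9, R1, V9}: 46 + 76 = 122
  {J7} + {X8, H7, L9, R1, V9}: 40 + 76 = 116
  {X8, J7} + {H7, L9, R1, V9}: 44 + 74 = 118
  {H7, J7} + {X8, L9, R1, V9}: 52 + 76 = 128
  … (31 splits in total)
Best: vehicle 1 DC → H7 → DC = 14; vehicle 2 DC → L9 → X8 → J7 → V9 → R1 → DC = 76; combined 90.

90 km — the smallest possible combined total.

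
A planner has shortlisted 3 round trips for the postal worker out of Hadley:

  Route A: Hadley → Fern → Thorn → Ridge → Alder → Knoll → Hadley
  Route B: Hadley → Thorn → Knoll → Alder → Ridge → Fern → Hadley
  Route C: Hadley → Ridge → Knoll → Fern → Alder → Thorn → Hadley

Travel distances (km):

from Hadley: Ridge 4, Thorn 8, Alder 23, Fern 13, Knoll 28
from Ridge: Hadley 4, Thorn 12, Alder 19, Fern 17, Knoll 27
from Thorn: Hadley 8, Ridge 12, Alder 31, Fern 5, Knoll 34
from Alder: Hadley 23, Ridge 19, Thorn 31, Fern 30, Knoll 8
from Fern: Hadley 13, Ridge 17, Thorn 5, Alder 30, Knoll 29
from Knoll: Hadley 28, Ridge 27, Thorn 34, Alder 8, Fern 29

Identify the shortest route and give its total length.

Shortest is Route A, total 85 km.

Route A: 13 + 5 + 12 + 19 + 8 + 28 = 85
Route B: 8 + 34 + 8 + 19 + 17 + 13 = 99
Route C: 4 + 27 + 29 + 30 + 31 + 8 = 129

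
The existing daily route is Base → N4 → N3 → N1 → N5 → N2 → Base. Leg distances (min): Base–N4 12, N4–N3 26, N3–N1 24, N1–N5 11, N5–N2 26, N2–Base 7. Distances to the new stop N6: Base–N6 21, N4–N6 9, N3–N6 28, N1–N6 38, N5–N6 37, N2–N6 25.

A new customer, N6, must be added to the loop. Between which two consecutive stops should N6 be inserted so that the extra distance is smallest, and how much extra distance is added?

Minimum extra distance: 11 min, inserting N6 between N4 and N3.

Insertion cost between consecutive stops i–j is d(i,N6) + d(N6,j) − d(i,j):
  between Base and N4: 21 + 9 − 12 = 18
  between N4 and N3: 9 + 28 − 26 = 11
  between N3 and N1: 28 + 38 − 24 = 42
  between N1 and N5: 38 + 37 − 11 = 64
  between N5 and N2: 37 + 25 − 26 = 36
  between N2 and Base: 25 + 21 − 7 = 39
Cheapest insertion is between N4 and N3, adding 11.
New total = 106 + 11 = 117.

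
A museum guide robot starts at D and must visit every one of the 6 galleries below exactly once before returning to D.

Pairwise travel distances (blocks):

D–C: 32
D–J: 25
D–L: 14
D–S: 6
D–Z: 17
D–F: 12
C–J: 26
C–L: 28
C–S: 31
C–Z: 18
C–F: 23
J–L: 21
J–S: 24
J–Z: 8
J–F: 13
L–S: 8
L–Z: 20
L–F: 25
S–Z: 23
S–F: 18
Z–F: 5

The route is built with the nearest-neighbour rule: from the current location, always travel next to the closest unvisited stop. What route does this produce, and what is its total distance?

From D: distances to unvisited — S=6, F=12, L=14, Z=17, J=25, C=32. Nearest is S (6).
From S: distances to unvisited — L=8, F=18, Z=23, J=24, C=31. Nearest is L (8).
From L: distances to unvisited — Z=20, J=21, F=25, C=28. Nearest is Z (20).
From Z: distances to unvisited — F=5, J=8, C=18. Nearest is F (5).
From F: distances to unvisited — J=13, C=23. Nearest is J (13).
From J: distances to unvisited — C=26. Nearest is C (26).
Return C→D: 32.
Total = 6 + 8 + 20 + 5 + 13 + 26 + 32 = 110.

Nearest-neighbour total = 110 blocks; route D → S → L → Z → F → J → C → D.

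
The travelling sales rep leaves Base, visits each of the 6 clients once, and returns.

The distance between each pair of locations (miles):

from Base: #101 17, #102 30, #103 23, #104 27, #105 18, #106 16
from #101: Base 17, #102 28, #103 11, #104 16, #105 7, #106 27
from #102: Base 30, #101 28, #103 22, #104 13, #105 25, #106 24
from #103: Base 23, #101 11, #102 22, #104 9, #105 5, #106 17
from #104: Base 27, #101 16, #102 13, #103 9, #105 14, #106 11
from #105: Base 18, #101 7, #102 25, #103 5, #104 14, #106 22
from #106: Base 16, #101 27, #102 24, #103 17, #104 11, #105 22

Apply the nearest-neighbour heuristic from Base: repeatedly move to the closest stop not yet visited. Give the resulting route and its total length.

Base → [#106:16 / #101:17 / #105:18 / #103:23 / #104:27 / #102:30] → #106 (16)
#106 → [#104:11 / #103:17 / #105:22 / #102:24 / #101:27] → #104 (11)
#104 → [#103:9 / #102:13 / #105:14 / #101:16] → #103 (9)
#103 → [#105:5 / #101:11 / #102:22] → #105 (5)
#105 → [#101:7 / #102:25] → #101 (7)
#101 → [#102:28] → #102 (28)
Return #102→Base: 30.
Total = 16 + 11 + 9 + 5 + 7 + 28 + 30 = 106.

Nearest-neighbour total = 106 miles; route Base → #106 → #104 → #103 → #105 → #101 → #102 → Base.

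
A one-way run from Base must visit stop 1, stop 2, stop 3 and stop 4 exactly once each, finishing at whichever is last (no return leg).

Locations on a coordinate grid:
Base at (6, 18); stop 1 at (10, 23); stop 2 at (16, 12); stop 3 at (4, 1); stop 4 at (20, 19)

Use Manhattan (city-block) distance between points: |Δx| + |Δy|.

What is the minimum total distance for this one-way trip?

There are 4! = 24 possible orderings.
Base→stop 1→stop 2→stop 3→stop 4: 9+17+23+34 = 83
Base→stop 1→stop 2→stop 4→stop 3: 9+17+11+34 = 71
Base→stop 1→stop 3→stop 2→stop 4: 9+28+23+11 = 71
Base→stop 1→stop 3→stop 4→stop 2: 9+28+34+11 = 82
Base→stop 1→stop 4→stop 2→stop 3: 9+14+11+23 = 57
Base→stop 1→stop 4→stop 3→stop 2: 9+14+34+23 = 80
Base→stop 2→stop 1→stop 3→stop 4: 16+17+28+34 = 95
Base→stop 2→stop 1→stop 4→stop 3: 16+17+14+34 = 81
Base→stop 2→stop 3→stop 1→stop 4: 16+23+28+14 = 81
Base→stop 2→stop 3→stop 4→stop 1: 16+23+34+14 = 87
Base→stop 2→stop 4→stop 1→stop 3: 16+11+14+28 = 69
Base→stop 2→stop 4→stop 3→stop 1: 16+11+34+28 = 89
Base→stop 3→stop 1→stop 2→stop 4: 19+28+17+11 = 75
Base→stop 3→stop 1→stop 4→stop 2: 19+28+14+11 = 72
… (10 more)
The minimum is 57.
One shortest path: Base → stop 1 → stop 4 → stop 2 → stop 3.

Shortest open route: 57.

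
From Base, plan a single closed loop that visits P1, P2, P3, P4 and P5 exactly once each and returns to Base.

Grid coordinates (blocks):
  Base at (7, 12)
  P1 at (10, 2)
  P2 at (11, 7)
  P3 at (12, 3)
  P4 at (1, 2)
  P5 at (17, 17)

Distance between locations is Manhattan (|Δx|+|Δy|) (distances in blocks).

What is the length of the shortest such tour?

Shortest round trip = 64 blocks.

With 5 stops there are 5!/2 = 60 distinct round trips (a route and its reverse cost the same).
Base → P1 → P2 → P3 → P4 → P5 → Base: 13+6+5+12+31+15 = 82
Base → P1 → P2 → P3 → P5 → P4 → Base: 13+6+5+19+31+16 = 90
Base → P1 → P2 → P4 → P3 → P5 → Base: 13+6+15+12+19+15 = 80
Base → P1 → P2 → P4 → P5 → P3 → Base: 13+6+15+31+19+14 = 98
Base → P1 → P2 → P5 → P3 → P4 → Base: 13+6+16+19+12+16 = 82
Base → P1 → P2 → P5 → P4 → P3 → Base: 13+6+16+31+12+14 = 92
Base → P1 → P3 → P2 → P4 → P5 → Base: 13+3+5+15+31+15 = 82
Base → P1 → P3 → P2 → P5 → P4 → Base: 13+3+5+16+31+16 = 84
Base → P1 → P3 → P4 → P2 → P5 → Base: 13+3+12+15+16+15 = 74
Base → P1 → P3 → P4 → P5 → P2 → Base: 13+3+12+31+16+9 = 84
Base → P1 → P3 → P5 → P2 → P4 → Base: 13+3+19+16+15+16 = 82
Base → P1 → P3 → P5 → P4 → P2 → Base: 13+3+19+31+15+9 = 90
Base → P1 → P4 → P2 → P3 → P5 → Base: 13+9+15+5+19+15 = 76
Base → P1 → P4 → P2 → P5 → P3 → Base: 13+9+15+16+19+14 = 86
… (46 more)
Base → P4 → P1 → P3 → P2 → P5 → Base: 16+9+3+5+16+15 = 64  ← best
The minimum is 64.
One optimal route: Base → P4 → P1 → P3 → P2 → P5 → Base (or its reverse).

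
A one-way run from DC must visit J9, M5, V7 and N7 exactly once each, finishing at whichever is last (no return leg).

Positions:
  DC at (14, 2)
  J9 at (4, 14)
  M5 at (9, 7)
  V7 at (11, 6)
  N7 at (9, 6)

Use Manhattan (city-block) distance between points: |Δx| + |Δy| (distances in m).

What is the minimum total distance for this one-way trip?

22 m — the minimum one-way total.

There are 4! = 24 possible orderings.
DC → J9 → M5 → V7 → N7: 22+12+3+2 = 39
DC → J9 → M5 → N7 → V7: 22+12+1+2 = 37
DC → J9 → V7 → M5 → N7: 22+15+3+1 = 41
DC → J9 → V7 → N7 → M5: 22+15+2+1 = 40
DC → J9 → N7 → M5 → V7: 22+13+1+3 = 39
DC → J9 → N7 → V7 → M5: 22+13+2+3 = 40
DC → M5 → J9 → V7 → N7: 10+12+15+2 = 39
DC → M5 → J9 → N7 → V7: 10+12+13+2 = 37
DC → M5 → V7 → J9 → N7: 10+3+15+13 = 41
DC → M5 → V7 → N7 → J9: 10+3+2+13 = 28
DC → M5 → N7 → J9 → V7: 10+1+13+15 = 39
DC → M5 → N7 → V7 → J9: 10+1+2+15 = 28
DC → V7 → J9 → M5 → N7: 7+15+12+1 = 35
DC → V7 → J9 → N7 → M5: 7+15+13+1 = 36
… (10 more)
DC → V7 → N7 → M5 → J9: 7+2+1+12 = 22  ← best
The minimum is 22.
One shortest path: DC → V7 → N7 → M5 → J9.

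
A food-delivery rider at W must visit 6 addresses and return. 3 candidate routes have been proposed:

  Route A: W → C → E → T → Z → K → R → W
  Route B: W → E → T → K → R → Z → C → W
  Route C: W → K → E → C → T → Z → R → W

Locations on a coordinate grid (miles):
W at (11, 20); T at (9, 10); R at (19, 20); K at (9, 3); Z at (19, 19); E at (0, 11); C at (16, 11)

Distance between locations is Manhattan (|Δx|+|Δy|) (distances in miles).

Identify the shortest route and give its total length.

88 miles — Route C is the shortest.

Route A: 14 + 16 + 10 + 19 + 26 + 27 + 8 = 120
Route B: 20 + 10 + 7 + 27 + 1 + 11 + 14 = 90
Route C: 19 + 17 + 16 + 8 + 19 + 1 + 8 = 88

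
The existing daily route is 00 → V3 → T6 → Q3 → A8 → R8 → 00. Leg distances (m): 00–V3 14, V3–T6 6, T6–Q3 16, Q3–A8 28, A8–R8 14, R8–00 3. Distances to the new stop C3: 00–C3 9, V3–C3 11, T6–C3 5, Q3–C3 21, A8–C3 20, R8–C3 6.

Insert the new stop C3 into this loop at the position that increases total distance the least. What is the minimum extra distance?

Insertion cost between consecutive stops i–j is d(i,C3) + d(C3,j) − d(i,j):
  between 00 and V3: 9 + 11 − 14 = 6
  between V3 and T6: 11 + 5 − 6 = 10
  between T6 and Q3: 5 + 21 − 16 = 10
  between Q3 and A8: 21 + 20 − 28 = 13
  between A8 and R8: 20 + 6 − 14 = 12
  between R8 and 00: 6 + 9 − 3 = 12
Cheapest insertion is between 00 and V3, adding 6.
New total = 81 + 6 = 87.

+6 m — insert C3 between 00 and V3.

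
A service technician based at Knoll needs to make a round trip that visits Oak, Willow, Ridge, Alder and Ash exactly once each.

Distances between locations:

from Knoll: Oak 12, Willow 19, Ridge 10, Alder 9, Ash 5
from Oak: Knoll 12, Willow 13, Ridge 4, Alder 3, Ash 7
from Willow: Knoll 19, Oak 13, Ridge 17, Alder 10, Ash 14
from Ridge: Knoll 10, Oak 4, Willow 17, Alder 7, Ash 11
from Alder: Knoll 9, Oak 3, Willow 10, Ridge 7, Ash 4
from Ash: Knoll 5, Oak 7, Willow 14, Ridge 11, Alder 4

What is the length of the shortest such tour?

With 5 stops there are 5!/2 = 60 distinct round trips (a route and its reverse cost the same).
Knoll-Oak-Willow-Ridge-Alder-Ash-Knoll: 12+13+17+7+4+5 = 58
Knoll-Oak-Willow-Ridge-Ash-Alder-Knoll: 12+13+17+11+4+9 = 66
Knoll-Oak-Willow-Alder-Ridge-Ash-Knoll: 12+13+10+7+11+5 = 58
Knoll-Oak-Willow-Alder-Ash-Ridge-Knoll: 12+13+10+4+11+10 = 60
Knoll-Oak-Willow-Ash-Ridge-Alder-Knoll: 12+13+14+11+7+9 = 66
Knoll-Oak-Willow-Ash-Alder-Ridge-Knoll: 12+13+14+4+7+10 = 60
Knoll-Oak-Ridge-Willow-Alder-Ash-Knoll: 12+4+17+10+4+5 = 52
Knoll-Oak-Ridge-Willow-Ash-Alder-Knoll: 12+4+17+14+4+9 = 60
Knoll-Oak-Ridge-Alder-Willow-Ash-Knoll: 12+4+7+10+14+5 = 52
Knoll-Oak-Ridge-Alder-Ash-Willow-Knoll: 12+4+7+4+14+19 = 60
Knoll-Oak-Ridge-Ash-Willow-Alder-Knoll: 12+4+11+14+10+9 = 60
Knoll-Oak-Ridge-Ash-Alder-Willow-Knoll: 12+4+11+4+10+19 = 60
Knoll-Oak-Alder-Willow-Ridge-Ash-Knoll: 12+3+10+17+11+5 = 58
Knoll-Oak-Alder-Willow-Ash-Ridge-Knoll: 12+3+10+14+11+10 = 60
… (46 more)
Knoll-Ridge-Oak-Willow-Alder-Ash-Knoll: 10+4+13+10+4+5 = 46  ← best
The minimum is 46.
One optimal route: Knoll → Ridge → Oak → Willow → Alder → Ash → Knoll (or its reverse).

Minimum total distance: 46.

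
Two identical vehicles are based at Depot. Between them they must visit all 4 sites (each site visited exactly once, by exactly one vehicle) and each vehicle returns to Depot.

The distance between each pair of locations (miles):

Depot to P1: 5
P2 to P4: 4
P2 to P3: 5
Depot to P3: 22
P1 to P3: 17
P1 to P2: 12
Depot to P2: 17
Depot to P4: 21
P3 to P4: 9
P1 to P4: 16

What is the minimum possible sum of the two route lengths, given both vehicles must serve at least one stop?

Minimum combined distance: 62 miles.

Try each way of splitting the stops between the two vehicles (each non-empty) and, for each split, find the best tour for each vehicle:
  {P1} + {P2, P3, P4}: 10 + 52 = 62
  {P2} + {P1, P3, P4}: 34 + 52 = 86
  {P1, P2} + {P3, P4}: 34 + 52 = 86
  {P3} + {P1, P2, P4}: 44 + 42 = 86
  {P1, P3} + {P2, P4}: 44 + 42 = 86
  {P2, P3} + {P1, P4}: 44 + 42 = 86
  … (7 splits in total)
Best: vehicle 1 Depot → P1 → Depot = 10; vehicle 2 Depot → P2 → P3 → P4 → Depot = 52; combined 62.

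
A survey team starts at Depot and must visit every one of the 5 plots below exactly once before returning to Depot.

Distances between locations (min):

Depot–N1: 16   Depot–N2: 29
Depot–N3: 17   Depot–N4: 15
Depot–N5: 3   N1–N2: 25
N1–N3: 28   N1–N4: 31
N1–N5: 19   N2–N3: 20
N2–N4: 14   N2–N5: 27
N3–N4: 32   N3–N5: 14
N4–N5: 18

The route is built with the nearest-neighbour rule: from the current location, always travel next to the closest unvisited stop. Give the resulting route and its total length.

At Depot the remaining stops are N5 3, N4 15, N1 16, N3 17, N2 29; go to N5.
At N5 the remaining stops are N3 14, N4 18, N1 19, N2 27; go to N3.
At N3 the remaining stops are N2 20, N1 28, N4 32; go to N2.
At N2 the remaining stops are N4 14, N1 25; go to N4.
At N4 the remaining stops are N1 31; go to N1.
Return N1→Depot: 16.
Total = 3 + 14 + 20 + 14 + 31 + 16 = 98.

Total distance 98 min via the nearest-neighbour route Depot → N5 → N3 → N2 → N4 → N1 → Depot.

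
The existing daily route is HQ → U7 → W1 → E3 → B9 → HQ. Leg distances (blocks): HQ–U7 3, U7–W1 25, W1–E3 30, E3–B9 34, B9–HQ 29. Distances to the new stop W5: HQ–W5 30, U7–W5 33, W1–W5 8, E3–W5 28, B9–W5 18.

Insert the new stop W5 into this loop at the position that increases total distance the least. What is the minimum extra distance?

Insertion cost between consecutive stops i–j is d(i,W5) + d(W5,j) − d(i,j):
  between HQ and U7: 30 + 33 − 3 = 60
  between U7 and W1: 33 + 8 − 25 = 16
  between W1 and E3: 8 + 28 − 30 = 6
  between E3 and B9: 28 + 18 − 34 = 12
  between B9 and HQ: 18 + 30 − 29 = 19
Cheapest insertion is between W1 and E3, adding 6.
New total = 121 + 6 = 127.

+6 blocks — insert W5 between W1 and E3.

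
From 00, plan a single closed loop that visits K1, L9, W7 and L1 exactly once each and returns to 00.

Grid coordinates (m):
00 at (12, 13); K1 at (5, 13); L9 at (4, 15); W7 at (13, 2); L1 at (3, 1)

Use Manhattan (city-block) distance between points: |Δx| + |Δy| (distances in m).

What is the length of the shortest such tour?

There are 12 distinct closed tours to check (reversals are equivalent).
00-K1-L9-W7-L1-00: 7+3+22+11+21 = 64
00-K1-L9-L1-W7-00: 7+3+15+11+12 = 48
00-K1-W7-L9-L1-00: 7+19+22+15+21 = 84
00-K1-W7-L1-L9-00: 7+19+11+15+10 = 62
00-K1-L1-L9-W7-00: 7+14+15+22+12 = 70
00-K1-L1-W7-L9-00: 7+14+11+22+10 = 64
00-L9-K1-W7-L1-00: 10+3+19+11+21 = 64
00-L9-K1-L1-W7-00: 10+3+14+11+12 = 50
00-L9-W7-K1-L1-00: 10+22+19+14+21 = 86
00-L9-L1-K1-W7-00: 10+15+14+19+12 = 70
00-W7-K1-L9-L1-00: 12+19+3+15+21 = 70
00-W7-L9-K1-L1-00: 12+22+3+14+21 = 72
The minimum is 48.
One optimal route: 00 → K1 → L9 → L1 → W7 → 00 (or its reverse).

Shortest round trip = 48 m.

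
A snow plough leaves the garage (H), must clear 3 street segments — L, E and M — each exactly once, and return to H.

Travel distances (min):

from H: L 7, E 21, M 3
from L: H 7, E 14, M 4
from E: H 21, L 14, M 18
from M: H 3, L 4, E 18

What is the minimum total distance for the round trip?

Shortest round trip = 42 min.

H → L → E → M → H: 7+14+18+3 = 42
H → L → M → E → H: 7+4+18+21 = 50
H → E → L → M → H: 21+14+4+3 = 42
The minimum is 42.
One optimal route: H → L → E → M → H (or its reverse).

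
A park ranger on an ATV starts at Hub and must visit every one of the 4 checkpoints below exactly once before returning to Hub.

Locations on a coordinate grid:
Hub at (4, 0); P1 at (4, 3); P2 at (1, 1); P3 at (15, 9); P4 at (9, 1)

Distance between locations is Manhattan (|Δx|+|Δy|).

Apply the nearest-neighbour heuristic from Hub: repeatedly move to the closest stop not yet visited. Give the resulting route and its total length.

Nearest-neighbour total = 50; route Hub → P1 → P2 → P4 → P3 → Hub.

From Hub: distances to unvisited — P1=3, P2=4, P4=6, P3=20. Nearest is P1 (3).
From P1: distances to unvisited — P2=5, P4=7, P3=17. Nearest is P2 (5).
From P2: distances to unvisited — P4=8, P3=22. Nearest is P4 (8).
From P4: distances to unvisited — P3=14. Nearest is P3 (14).
Return P3→Hub: 20.
Total = 3 + 5 + 8 + 14 + 20 = 50.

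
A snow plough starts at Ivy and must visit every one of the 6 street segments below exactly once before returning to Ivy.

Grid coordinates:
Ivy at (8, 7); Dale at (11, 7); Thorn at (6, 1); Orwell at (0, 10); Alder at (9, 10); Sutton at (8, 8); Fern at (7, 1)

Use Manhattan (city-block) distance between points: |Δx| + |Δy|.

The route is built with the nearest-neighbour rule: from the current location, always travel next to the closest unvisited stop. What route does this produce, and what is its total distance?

Total distance 46 via the nearest-neighbour route Ivy → Sutton → Alder → Dale → Fern → Thorn → Orwell → Ivy.

Ivy → [Sutton:1 / Dale:3 / Alder:4 / Fern:7 / Thorn:8 / Orwell:11] → Sutton (1)
Sutton → [Alder:3 / Dale:4 / Fern:8 / Thorn:9 / Orwell:10] → Alder (3)
Alder → [Dale:5 / Orwell:9 / Fern:11 / Thorn:12] → Dale (5)
Dale → [Fern:10 / Thorn:11 / Orwell:14] → Fern (10)
Fern → [Thorn:1 / Orwell:16] → Thorn (1)
Thorn → [Orwell:15] → Orwell (15)
Return Orwell→Ivy: 11.
Total = 1 + 3 + 5 + 10 + 1 + 15 + 11 = 46.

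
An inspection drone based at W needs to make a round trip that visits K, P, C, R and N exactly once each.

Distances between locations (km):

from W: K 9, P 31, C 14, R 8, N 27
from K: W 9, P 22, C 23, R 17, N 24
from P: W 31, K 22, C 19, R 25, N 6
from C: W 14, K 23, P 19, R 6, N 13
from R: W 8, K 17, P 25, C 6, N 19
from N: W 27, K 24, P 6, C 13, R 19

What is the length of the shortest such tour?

There are 60 distinct closed tours to check (reversals are equivalent).
W - K - P - C - R - N - W: 9+22+19+6+19+27 = 102
W - K - P - C - N - R - W: 9+22+19+13+19+8 = 90
W - K - P - R - C - N - W: 9+22+25+6+13+27 = 102
W - K - P - R - N - C - W: 9+22+25+19+13+14 = 102
W - K - P - N - C - R - W: 9+22+6+13+6+8 = 64
W - K - P - N - R - C - W: 9+22+6+19+6+14 = 76
W - K - C - P - R - N - W: 9+23+19+25+19+27 = 122
W - K - C - P - N - R - W: 9+23+19+6+19+8 = 84
W - K - C - R - P - N - W: 9+23+6+25+6+27 = 96
W - K - C - R - N - P - W: 9+23+6+19+6+31 = 94
W - K - C - N - P - R - W: 9+23+13+6+25+8 = 84
W - K - C - N - R - P - W: 9+23+13+19+25+31 = 120
W - K - R - P - C - N - W: 9+17+25+19+13+27 = 110
W - K - R - P - N - C - W: 9+17+25+6+13+14 = 84
… (46 more)
The minimum is 64.
One optimal route: W → K → P → N → C → R → W (or its reverse).

Minimum total distance: 64 km.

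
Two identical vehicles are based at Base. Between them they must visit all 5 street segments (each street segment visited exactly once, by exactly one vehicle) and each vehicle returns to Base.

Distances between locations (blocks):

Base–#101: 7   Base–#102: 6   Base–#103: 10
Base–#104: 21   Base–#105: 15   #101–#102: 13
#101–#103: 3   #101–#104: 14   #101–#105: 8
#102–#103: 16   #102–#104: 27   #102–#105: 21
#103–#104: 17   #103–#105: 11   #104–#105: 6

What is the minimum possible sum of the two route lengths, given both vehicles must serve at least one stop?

Minimum combined distance: 60 blocks.

There are 2^4 − 1 = 15 ways to divide the 5 stops into two non-empty groups. For each, the best each vehicle can do is its own shortest tour through its group:
  {#101} + {#102, #103, #104, #105}: 14 + 60 = 74
  {#102} + {#101, #103, #104, #105}: 12 + 48 = 60
  {#101, #102} + {#103, #104, #105}: 26 + 48 = 74
  {#103} + {#101, #102, #104, #105}: 20 + 54 = 74
  {#101, #103} + {#102, #104, #105}: 20 + 54 = 74
  {#102, #103} + {#101, #104, #105}: 32 + 42 = 74
  … (15 splits in total)
Best: vehicle 1 Base → #102 → Base = 12; vehicle 2 Base → #101 → #103 → #104 → #105 → Base = 48; combined 60.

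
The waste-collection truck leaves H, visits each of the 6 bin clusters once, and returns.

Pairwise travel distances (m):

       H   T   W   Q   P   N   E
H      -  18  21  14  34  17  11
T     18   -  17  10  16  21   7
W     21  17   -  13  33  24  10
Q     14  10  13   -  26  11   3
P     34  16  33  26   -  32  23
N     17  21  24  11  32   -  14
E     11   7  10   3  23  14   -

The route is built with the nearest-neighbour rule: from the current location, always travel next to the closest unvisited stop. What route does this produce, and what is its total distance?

H → [E:11 / Q:14 / N:17 / T:18 / W:21 / P:34] → E (11)
E → [Q:3 / T:7 / W:10 / N:14 / P:23] → Q (3)
Q → [T:10 / N:11 / W:13 / P:26] → T (10)
T → [P:16 / W:17 / N:21] → P (16)
P → [N:32 / W:33] → N (32)
N → [W:24] → W (24)
Return W→H: 21.
Total = 11 + 3 + 10 + 16 + 32 + 24 + 21 = 117.

Nearest-neighbour total = 117 m; route H → E → Q → T → P → N → W → H.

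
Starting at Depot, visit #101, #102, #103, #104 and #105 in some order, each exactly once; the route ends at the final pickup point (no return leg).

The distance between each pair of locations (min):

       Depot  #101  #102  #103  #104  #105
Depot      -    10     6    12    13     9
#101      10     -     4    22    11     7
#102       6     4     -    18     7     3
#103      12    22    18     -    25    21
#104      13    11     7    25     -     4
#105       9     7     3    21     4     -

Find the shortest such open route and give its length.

Shortest open route: 45 min.

There are 5! = 120 possible orderings.
Depot → #101 → #102 → #103 → #104 → #105: 10+4+18+25+4 = 61
Depot → #101 → #102 → #103 → #105 → #104: 10+4+18+21+4 = 57
Depot → #101 → #102 → #104 → #103 → #105: 10+4+7+25+21 = 67
Depot → #101 → #102 → #104 → #105 → #103: 10+4+7+4+21 = 46
Depot → #101 → #102 → #105 → #103 → #104: 10+4+3+21+25 = 63
Depot → #101 → #102 → #105 → #104 → #103: 10+4+3+4+25 = 46
Depot → #101 → #103 → #102 → #104 → #105: 10+22+18+7+4 = 61
Depot → #101 → #103 → #102 → #105 → #104: 10+22+18+3+4 = 57
Depot → #101 → #103 → #104 → #102 → #105: 10+22+25+7+3 = 67
Depot → #101 → #103 → #104 → #105 → #102: 10+22+25+4+3 = 64
Depot → #101 → #103 → #105 → #102 → #104: 10+22+21+3+7 = 63
Depot → #101 → #103 → #105 → #104 → #102: 10+22+21+4+7 = 64
Depot → #101 → #104 → #102 → #103 → #105: 10+11+7+18+21 = 67
Depot → #101 → #104 → #102 → #105 → #103: 10+11+7+3+21 = 52
… (106 more)
Depot → #103 → #101 → #102 → #105 → #104: 12+22+4+3+4 = 45  ← best
The minimum is 45.
One shortest path: Depot → #103 → #101 → #102 → #105 → #104.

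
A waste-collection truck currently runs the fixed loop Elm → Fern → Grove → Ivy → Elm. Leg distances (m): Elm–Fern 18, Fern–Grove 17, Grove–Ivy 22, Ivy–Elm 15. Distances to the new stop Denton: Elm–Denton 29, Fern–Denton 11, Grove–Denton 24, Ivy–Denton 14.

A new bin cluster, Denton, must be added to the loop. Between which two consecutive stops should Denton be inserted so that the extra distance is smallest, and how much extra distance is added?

+16 m — insert Denton between Grove and Ivy.

Insertion cost between consecutive stops i–j is d(i,Denton) + d(Denton,j) − d(i,j):
  between Elm and Fern: 29 + 11 − 18 = 22
  between Fern and Grove: 11 + 24 − 17 = 18
  between Grove and Ivy: 24 + 14 − 22 = 16
  between Ivy and Elm: 14 + 29 − 15 = 28
Cheapest insertion is between Grove and Ivy, adding 16.
New total = 72 + 16 = 88.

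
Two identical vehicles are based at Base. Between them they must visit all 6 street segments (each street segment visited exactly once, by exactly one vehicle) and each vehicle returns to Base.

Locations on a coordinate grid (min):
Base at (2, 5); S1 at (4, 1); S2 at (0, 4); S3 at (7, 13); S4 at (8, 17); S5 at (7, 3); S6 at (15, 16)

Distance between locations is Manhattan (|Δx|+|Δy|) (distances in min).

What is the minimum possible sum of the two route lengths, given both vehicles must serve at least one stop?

Try each way of splitting the stops between the two vehicles (each non-empty) and, for each split, find the best tour for each vehicle:
  {S1} + {S2, S3, S4, S5, S6}: 12 + 58 = 70
  {S2} + {S1, S3, S4, S5, S6}: 6 + 58 = 64
  {S1, S2} + {S3, S4, S5, S6}: 16 + 54 = 70
  {S3} + {S1, S2, S4, S5, S6}: 26 + 62 = 88
  {S1, S3} + {S2, S4, S5, S6}: 34 + 58 = 92
  {S2, S3} + {S1, S4, S5, S6}: 32 + 58 = 90
  … (31 splits in total)
Best: vehicle 1 Base → S2 → Base = 6; vehicle 2 Base → S1 → S5 → S3 → S4 → S6 → Base = 58; combined 64.

64 min — the smallest possible combined total.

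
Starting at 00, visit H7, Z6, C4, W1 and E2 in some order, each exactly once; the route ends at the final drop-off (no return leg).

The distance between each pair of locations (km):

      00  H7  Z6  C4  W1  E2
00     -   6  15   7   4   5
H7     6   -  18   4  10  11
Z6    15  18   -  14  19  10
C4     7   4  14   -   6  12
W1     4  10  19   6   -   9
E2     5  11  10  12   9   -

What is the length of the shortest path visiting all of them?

There are 5! = 120 possible orderings.
00 - H7 - Z6 - C4 - W1 - E2: 6+18+14+6+9 = 53
00 - H7 - Z6 - C4 - E2 - W1: 6+18+14+12+9 = 59
00 - H7 - Z6 - W1 - C4 - E2: 6+18+19+6+12 = 61
00 - H7 - Z6 - W1 - E2 - C4: 6+18+19+9+12 = 64
00 - H7 - Z6 - E2 - C4 - W1: 6+18+10+12+6 = 52
00 - H7 - Z6 - E2 - W1 - C4: 6+18+10+9+6 = 49
00 - H7 - C4 - Z6 - W1 - E2: 6+4+14+19+9 = 52
00 - H7 - C4 - Z6 - E2 - W1: 6+4+14+10+9 = 43
00 - H7 - C4 - W1 - Z6 - E2: 6+4+6+19+10 = 45
00 - H7 - C4 - W1 - E2 - Z6: 6+4+6+9+10 = 35
00 - H7 - C4 - E2 - Z6 - W1: 6+4+12+10+19 = 51
00 - H7 - C4 - E2 - W1 - Z6: 6+4+12+9+19 = 50
00 - H7 - W1 - Z6 - C4 - E2: 6+10+19+14+12 = 61
00 - H7 - W1 - Z6 - E2 - C4: 6+10+19+10+12 = 57
… (106 more)
The minimum is 35.
One shortest path: 00 → H7 → C4 → W1 → E2 → Z6.

Minimum one-way distance = 35 km.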